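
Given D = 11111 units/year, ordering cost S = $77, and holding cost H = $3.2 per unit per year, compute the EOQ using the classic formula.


Formula: EOQ = sqrt(2 * D * S / H)
Numerator: 2 * 11111 * 77 = 1711094
2DS/H = 1711094 / 3.2 = 534716.9
EOQ = sqrt(534716.9) = 731.2 units

731.2 units


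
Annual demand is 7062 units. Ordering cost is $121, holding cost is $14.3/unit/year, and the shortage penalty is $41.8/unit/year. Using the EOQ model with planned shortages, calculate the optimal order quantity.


Formula: EOQ* = sqrt(2DS/H) * sqrt((H+P)/P)
Base EOQ = sqrt(2*7062*121/14.3) = 345.7 units
Correction = sqrt((14.3+41.8)/41.8) = 1.15849
EOQ* = 345.7 * 1.15849 = 400.5 units

400.5 units


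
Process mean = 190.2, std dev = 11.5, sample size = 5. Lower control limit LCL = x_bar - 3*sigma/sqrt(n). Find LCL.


LCL = 190.2 - 3 * 11.5 / sqrt(5)

174.77


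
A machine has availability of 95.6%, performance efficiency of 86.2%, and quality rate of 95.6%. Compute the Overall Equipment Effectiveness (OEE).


Formula: OEE = Availability * Performance * Quality / 10000
A * P = 95.6% * 86.2% / 100 = 82.41%
OEE = 82.41% * 95.6% / 100 = 78.8%

78.8%


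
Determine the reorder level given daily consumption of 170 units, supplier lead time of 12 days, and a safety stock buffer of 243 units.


Formula: ROP = (Daily Demand * Lead Time) + Safety Stock
Demand during lead time = 170 * 12 = 2040 units
ROP = 2040 + 243 = 2283 units

2283 units


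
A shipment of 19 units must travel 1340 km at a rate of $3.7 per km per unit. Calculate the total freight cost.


TC = dist * cost * units = 1340 * 3.7 * 19 = $94202.00

$94202.00


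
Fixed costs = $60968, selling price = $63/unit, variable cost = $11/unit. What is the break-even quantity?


Formula: BEQ = Fixed Costs / (Price - Variable Cost)
Contribution margin = $63 - $11 = $52/unit
BEQ = ceil($60968 / $52/unit) = ceil(1172.46) = 1173 units

1173 units


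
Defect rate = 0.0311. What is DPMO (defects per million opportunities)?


DPMO = defect_rate * 1000000 = 0.0311 * 1000000

31100


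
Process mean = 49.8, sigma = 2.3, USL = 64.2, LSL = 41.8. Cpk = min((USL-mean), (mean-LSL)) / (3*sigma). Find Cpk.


Cpu = (64.2 - 49.8) / (3 * 2.3) = 2.09
Cpl = (49.8 - 41.8) / (3 * 2.3) = 1.16
Cpk = min(2.09, 1.16) = 1.16

1.16


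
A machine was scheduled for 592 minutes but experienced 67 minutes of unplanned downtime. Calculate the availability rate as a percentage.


Formula: Availability = (Planned Time - Downtime) / Planned Time * 100
Uptime = 592 - 67 = 525 min
Availability = 525 / 592 * 100 = 88.7%

88.7%


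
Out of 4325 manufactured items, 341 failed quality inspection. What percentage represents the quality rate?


Formula: Quality Rate = Good Pieces / Total Pieces * 100
Good pieces = 4325 - 341 = 3984
QR = 3984 / 4325 * 100 = 92.1%

92.1%


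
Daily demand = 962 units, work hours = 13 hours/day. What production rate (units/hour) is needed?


Formula: Production Rate = Daily Demand / Available Hours
Rate = 962 units/day / 13 hours/day
Rate = 74.0 units/hour

74.0 units/hour


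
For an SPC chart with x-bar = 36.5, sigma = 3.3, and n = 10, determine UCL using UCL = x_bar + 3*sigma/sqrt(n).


UCL = 36.5 + 3 * 3.3 / sqrt(10)

39.63


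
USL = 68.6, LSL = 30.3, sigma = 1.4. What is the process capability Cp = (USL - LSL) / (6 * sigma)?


Cp = (68.6 - 30.3) / (6 * 1.4)

4.56


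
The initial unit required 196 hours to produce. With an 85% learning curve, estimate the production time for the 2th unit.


Formula: T_n = T_1 * (learning_rate)^(log2(n)) where learning_rate = rate/100
Doublings = log2(2) = 1
T_n = 196 * 0.85^1
T_n = 196 * 0.85 = 166.6 hours

166.6 hours


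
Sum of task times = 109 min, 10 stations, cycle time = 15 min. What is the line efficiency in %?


Formula: Efficiency = Sum of Task Times / (N_stations * CT) * 100
Total station capacity = 10 stations * 15 min = 150 min
Efficiency = 109 / 150 * 100 = 72.7%

72.7%


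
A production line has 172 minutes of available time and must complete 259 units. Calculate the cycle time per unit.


Formula: CT = Available Time / Number of Units
CT = 172 min / 259 units
CT = 0.66 min/unit

0.66 min/unit


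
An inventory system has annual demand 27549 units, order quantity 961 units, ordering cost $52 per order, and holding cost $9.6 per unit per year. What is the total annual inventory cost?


TC = 27549/961 * 52 + 961/2 * 9.6

$6103.48


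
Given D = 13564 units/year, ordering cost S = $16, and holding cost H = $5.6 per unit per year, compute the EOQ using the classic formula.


Formula: EOQ = sqrt(2 * D * S / H)
Numerator: 2 * 13564 * 16 = 434048
2DS/H = 434048 / 5.6 = 77508.6
EOQ = sqrt(77508.6) = 278.4 units

278.4 units


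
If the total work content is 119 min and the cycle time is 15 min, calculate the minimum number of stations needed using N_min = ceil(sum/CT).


Formula: N_min = ceil(Sum of Task Times / Cycle Time)
N_min = ceil(119 min / 15 min) = ceil(7.9333)
N_min = 8 stations

8


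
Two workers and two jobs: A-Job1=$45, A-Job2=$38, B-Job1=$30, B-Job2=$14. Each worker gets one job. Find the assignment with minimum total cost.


Option 1: A->1 + B->2 = $45 + $14 = $59
Option 2: A->2 + B->1 = $38 + $30 = $68
Min cost = min($59, $68) = $59

$59


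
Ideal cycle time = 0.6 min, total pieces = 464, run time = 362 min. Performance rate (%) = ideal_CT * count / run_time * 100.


Formula: Performance = (Ideal CT * Total Count) / Run Time * 100
Ideal output time = 0.6 * 464 = 278.4 min
Performance = 278.4 / 362 * 100 = 76.9%

76.9%


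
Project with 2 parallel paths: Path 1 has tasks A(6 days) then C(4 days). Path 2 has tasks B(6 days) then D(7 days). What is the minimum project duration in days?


Path 1 = 6 + 4 = 10 days
Path 2 = 6 + 7 = 13 days
Duration = max(10, 13) = 13 days

13 days


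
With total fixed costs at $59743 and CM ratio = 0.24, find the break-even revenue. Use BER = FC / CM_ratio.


Formula: BER = Fixed Costs / Contribution Margin Ratio
BER = $59743 / 0.24
BER = $248929.17 (to the nearest cent)

$248929.17


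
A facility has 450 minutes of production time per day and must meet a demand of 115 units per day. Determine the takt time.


Formula: Takt Time = Available Production Time / Customer Demand
Takt = 450 min/day / 115 units/day
Takt = 3.91 min/unit

3.91 min/unit


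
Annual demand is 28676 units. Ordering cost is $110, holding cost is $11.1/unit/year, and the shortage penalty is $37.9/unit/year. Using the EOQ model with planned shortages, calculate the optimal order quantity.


Formula: EOQ* = sqrt(2DS/H) * sqrt((H+P)/P)
Base EOQ = sqrt(2*28676*110/11.1) = 753.89 units
Correction = sqrt((11.1+37.9)/37.9) = 1.13705
EOQ* = 753.89 * 1.13705 = 857.2 units

857.2 units


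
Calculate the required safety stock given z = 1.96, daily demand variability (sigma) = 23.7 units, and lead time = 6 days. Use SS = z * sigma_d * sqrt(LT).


Formula: SS = z * sigma_d * sqrt(LT)
sqrt(LT) = sqrt(6) = 2.4495
SS = 1.96 * 23.7 * 2.4495
SS = 113.8 units

113.8 units


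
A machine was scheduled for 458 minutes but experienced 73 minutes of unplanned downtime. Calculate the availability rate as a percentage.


Formula: Availability = (Planned Time - Downtime) / Planned Time * 100
Uptime = 458 - 73 = 385 min
Availability = 385 / 458 * 100 = 84.1%

84.1%


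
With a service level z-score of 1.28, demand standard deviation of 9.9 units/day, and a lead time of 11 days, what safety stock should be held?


Formula: SS = z * sigma_d * sqrt(LT)
sqrt(LT) = sqrt(11) = 3.3166
SS = 1.28 * 9.9 * 3.3166
SS = 42.0 units

42.0 units


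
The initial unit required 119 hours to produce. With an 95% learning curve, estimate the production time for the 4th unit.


Formula: T_n = T_1 * (learning_rate)^(log2(n)) where learning_rate = rate/100
Doublings = log2(4) = 2
T_n = 119 * 0.95^2
T_n = 119 * 0.9025 = 107.4 hours

107.4 hours


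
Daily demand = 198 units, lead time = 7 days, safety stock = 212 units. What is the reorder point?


Formula: ROP = (Daily Demand * Lead Time) + Safety Stock
Demand during lead time = 198 * 7 = 1386 units
ROP = 1386 + 212 = 1598 units

1598 units


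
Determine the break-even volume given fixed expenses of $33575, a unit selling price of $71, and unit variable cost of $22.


Formula: BEQ = Fixed Costs / (Price - Variable Cost)
Contribution margin = $71 - $22 = $49/unit
BEQ = ceil($33575 / $49/unit) = ceil(685.2) = 686 units

686 units


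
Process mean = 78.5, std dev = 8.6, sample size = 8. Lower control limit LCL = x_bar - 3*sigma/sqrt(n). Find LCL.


LCL = 78.5 - 3 * 8.6 / sqrt(8)

69.38


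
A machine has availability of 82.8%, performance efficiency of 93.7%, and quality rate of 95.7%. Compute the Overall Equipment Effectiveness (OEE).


Formula: OEE = Availability * Performance * Quality / 10000
A * P = 82.8% * 93.7% / 100 = 77.58%
OEE = 77.58% * 95.7% / 100 = 74.2%

74.2%


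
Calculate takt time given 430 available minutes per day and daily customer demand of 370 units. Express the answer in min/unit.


Formula: Takt Time = Available Production Time / Customer Demand
Takt = 430 min/day / 370 units/day
Takt = 1.16 min/unit

1.16 min/unit


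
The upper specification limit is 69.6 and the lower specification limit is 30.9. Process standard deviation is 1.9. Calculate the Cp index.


Cp = (69.6 - 30.9) / (6 * 1.9)

3.39


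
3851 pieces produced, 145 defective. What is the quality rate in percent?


Formula: Quality Rate = Good Pieces / Total Pieces * 100
Good pieces = 3851 - 145 = 3706
QR = 3706 / 3851 * 100 = 96.2%

96.2%


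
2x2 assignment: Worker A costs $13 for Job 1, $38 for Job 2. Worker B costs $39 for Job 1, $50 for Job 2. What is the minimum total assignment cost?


Option 1: A->1 + B->2 = $13 + $50 = $63
Option 2: A->2 + B->1 = $38 + $39 = $77
Min cost = min($63, $77) = $63

$63


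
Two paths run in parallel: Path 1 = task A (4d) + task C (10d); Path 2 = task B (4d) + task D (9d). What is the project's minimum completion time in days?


Path 1 = 4 + 10 = 14 days
Path 2 = 4 + 9 = 13 days
Duration = max(14, 13) = 14 days

14 days


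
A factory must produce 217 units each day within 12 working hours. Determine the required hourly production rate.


Formula: Production Rate = Daily Demand / Available Hours
Rate = 217 units/day / 12 hours/day
Rate = 18.1 units/hour

18.1 units/hour


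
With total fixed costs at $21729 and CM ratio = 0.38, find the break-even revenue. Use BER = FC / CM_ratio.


Formula: BER = Fixed Costs / Contribution Margin Ratio
BER = $21729 / 0.38
BER = $57181.58 (to the nearest cent)

$57181.58


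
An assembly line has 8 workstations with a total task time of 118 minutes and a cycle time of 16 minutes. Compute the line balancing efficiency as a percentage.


Formula: Efficiency = Sum of Task Times / (N_stations * CT) * 100
Total station capacity = 8 stations * 16 min = 128 min
Efficiency = 118 / 128 * 100 = 92.2%

92.2%


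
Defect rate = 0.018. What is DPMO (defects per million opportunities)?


DPMO = defect_rate * 1000000 = 0.018 * 1000000

18000


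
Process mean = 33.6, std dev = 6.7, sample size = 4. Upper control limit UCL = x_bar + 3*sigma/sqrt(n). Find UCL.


UCL = 33.6 + 3 * 6.7 / sqrt(4)

43.65


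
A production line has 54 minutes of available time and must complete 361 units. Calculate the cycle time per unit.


Formula: CT = Available Time / Number of Units
CT = 54 min / 361 units
CT = 0.15 min/unit

0.15 min/unit


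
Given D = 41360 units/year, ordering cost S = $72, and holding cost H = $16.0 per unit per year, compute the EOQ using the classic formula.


Formula: EOQ = sqrt(2 * D * S / H)
Numerator: 2 * 41360 * 72 = 5955840
2DS/H = 5955840 / 16.0 = 372240.0
EOQ = sqrt(372240.0) = 610.1 units

610.1 units


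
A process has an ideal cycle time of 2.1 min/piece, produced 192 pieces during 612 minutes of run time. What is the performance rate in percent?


Formula: Performance = (Ideal CT * Total Count) / Run Time * 100
Ideal output time = 2.1 * 192 = 403.2 min
Performance = 403.2 / 612 * 100 = 65.9%

65.9%


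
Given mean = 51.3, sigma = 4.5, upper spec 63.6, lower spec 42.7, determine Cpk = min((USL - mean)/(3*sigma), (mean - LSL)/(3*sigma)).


Cpu = (63.6 - 51.3) / (3 * 4.5) = 0.91
Cpl = (51.3 - 42.7) / (3 * 4.5) = 0.64
Cpk = min(0.91, 0.64) = 0.64

0.64


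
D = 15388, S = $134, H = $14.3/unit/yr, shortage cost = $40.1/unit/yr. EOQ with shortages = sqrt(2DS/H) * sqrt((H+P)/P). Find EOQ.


Formula: EOQ* = sqrt(2DS/H) * sqrt((H+P)/P)
Base EOQ = sqrt(2*15388*134/14.3) = 537.02 units
Correction = sqrt((14.3+40.1)/40.1) = 1.16474
EOQ* = 537.02 * 1.16474 = 625.5 units

625.5 units


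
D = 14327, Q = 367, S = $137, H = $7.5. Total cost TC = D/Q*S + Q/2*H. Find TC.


TC = 14327/367 * 137 + 367/2 * 7.5

$6724.48


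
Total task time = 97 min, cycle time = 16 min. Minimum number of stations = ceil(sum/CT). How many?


Formula: N_min = ceil(Sum of Task Times / Cycle Time)
N_min = ceil(97 min / 16 min) = ceil(6.0625)
N_min = 7 stations

7


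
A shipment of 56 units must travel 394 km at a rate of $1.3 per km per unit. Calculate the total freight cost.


TC = dist * cost * units = 394 * 1.3 * 56 = $28683.20

$28683.20


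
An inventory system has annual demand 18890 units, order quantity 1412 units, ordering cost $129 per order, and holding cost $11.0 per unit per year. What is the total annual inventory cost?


TC = 18890/1412 * 129 + 1412/2 * 11.0

$9491.79


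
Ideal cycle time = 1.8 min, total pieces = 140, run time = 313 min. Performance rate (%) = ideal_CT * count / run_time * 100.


Formula: Performance = (Ideal CT * Total Count) / Run Time * 100
Ideal output time = 1.8 * 140 = 252.0 min
Performance = 252.0 / 313 * 100 = 80.5%

80.5%


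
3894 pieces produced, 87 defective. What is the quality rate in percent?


Formula: Quality Rate = Good Pieces / Total Pieces * 100
Good pieces = 3894 - 87 = 3807
QR = 3807 / 3894 * 100 = 97.8%

97.8%


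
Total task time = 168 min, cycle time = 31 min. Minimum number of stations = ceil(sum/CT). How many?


Formula: N_min = ceil(Sum of Task Times / Cycle Time)
N_min = ceil(168 min / 31 min) = ceil(5.4194)
N_min = 6 stations

6


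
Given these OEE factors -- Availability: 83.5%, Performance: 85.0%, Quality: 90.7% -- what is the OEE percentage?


Formula: OEE = Availability * Performance * Quality / 10000
A * P = 83.5% * 85.0% / 100 = 70.98%
OEE = 70.98% * 90.7% / 100 = 64.4%

64.4%


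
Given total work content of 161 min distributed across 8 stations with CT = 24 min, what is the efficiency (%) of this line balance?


Formula: Efficiency = Sum of Task Times / (N_stations * CT) * 100
Total station capacity = 8 stations * 24 min = 192 min
Efficiency = 161 / 192 * 100 = 83.9%

83.9%


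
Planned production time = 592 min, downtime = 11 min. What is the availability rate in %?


Formula: Availability = (Planned Time - Downtime) / Planned Time * 100
Uptime = 592 - 11 = 581 min
Availability = 581 / 592 * 100 = 98.1%

98.1%


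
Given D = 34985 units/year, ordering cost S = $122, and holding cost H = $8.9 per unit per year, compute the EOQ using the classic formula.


Formula: EOQ = sqrt(2 * D * S / H)
Numerator: 2 * 34985 * 122 = 8536340
2DS/H = 8536340 / 8.9 = 959139.3
EOQ = sqrt(959139.3) = 979.4 units

979.4 units


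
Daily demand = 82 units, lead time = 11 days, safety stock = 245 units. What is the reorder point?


Formula: ROP = (Daily Demand * Lead Time) + Safety Stock
Demand during lead time = 82 * 11 = 902 units
ROP = 902 + 245 = 1147 units

1147 units


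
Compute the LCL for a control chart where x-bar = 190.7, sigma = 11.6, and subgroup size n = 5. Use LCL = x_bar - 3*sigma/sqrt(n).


LCL = 190.7 - 3 * 11.6 / sqrt(5)

175.14


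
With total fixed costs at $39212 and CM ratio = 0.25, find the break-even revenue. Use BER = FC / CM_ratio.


Formula: BER = Fixed Costs / Contribution Margin Ratio
BER = $39212 / 0.25
BER = $156848.00 (to the nearest cent)

$156848.00


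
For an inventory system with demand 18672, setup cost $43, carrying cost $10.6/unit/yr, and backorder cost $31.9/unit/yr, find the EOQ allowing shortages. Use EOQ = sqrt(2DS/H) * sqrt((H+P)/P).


Formula: EOQ* = sqrt(2DS/H) * sqrt((H+P)/P)
Base EOQ = sqrt(2*18672*43/10.6) = 389.22 units
Correction = sqrt((10.6+31.9)/31.9) = 1.15425
EOQ* = 389.22 * 1.15425 = 449.3 units

449.3 units


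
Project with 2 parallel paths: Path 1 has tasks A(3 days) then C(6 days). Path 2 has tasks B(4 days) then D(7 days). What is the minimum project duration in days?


Path 1 = 3 + 6 = 9 days
Path 2 = 4 + 7 = 11 days
Duration = max(9, 11) = 11 days

11 days


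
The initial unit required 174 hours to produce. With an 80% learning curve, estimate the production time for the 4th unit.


Formula: T_n = T_1 * (learning_rate)^(log2(n)) where learning_rate = rate/100
Doublings = log2(4) = 2
T_n = 174 * 0.8^2
T_n = 174 * 0.64 = 111.4 hours

111.4 hours


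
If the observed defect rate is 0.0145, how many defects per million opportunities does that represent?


DPMO = defect_rate * 1000000 = 0.0145 * 1000000

14500


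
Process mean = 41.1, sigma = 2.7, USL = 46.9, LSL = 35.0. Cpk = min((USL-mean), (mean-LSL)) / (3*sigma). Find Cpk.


Cpu = (46.9 - 41.1) / (3 * 2.7) = 0.72
Cpl = (41.1 - 35.0) / (3 * 2.7) = 0.75
Cpk = min(0.72, 0.75) = 0.72

0.72


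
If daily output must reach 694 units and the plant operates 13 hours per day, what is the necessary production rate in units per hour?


Formula: Production Rate = Daily Demand / Available Hours
Rate = 694 units/day / 13 hours/day
Rate = 53.4 units/hour

53.4 units/hour


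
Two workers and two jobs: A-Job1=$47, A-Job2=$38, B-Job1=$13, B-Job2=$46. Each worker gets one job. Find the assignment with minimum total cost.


Option 1: A->1 + B->2 = $47 + $46 = $93
Option 2: A->2 + B->1 = $38 + $13 = $51
Min cost = min($93, $51) = $51

$51


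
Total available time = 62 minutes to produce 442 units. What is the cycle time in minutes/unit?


Formula: CT = Available Time / Number of Units
CT = 62 min / 442 units
CT = 0.14 min/unit

0.14 min/unit


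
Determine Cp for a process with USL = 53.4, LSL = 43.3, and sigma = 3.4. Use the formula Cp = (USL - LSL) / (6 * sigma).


Cp = (53.4 - 43.3) / (6 * 3.4)

0.5


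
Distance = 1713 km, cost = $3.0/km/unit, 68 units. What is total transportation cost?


TC = dist * cost * units = 1713 * 3.0 * 68 = $349452.00

$349452.00


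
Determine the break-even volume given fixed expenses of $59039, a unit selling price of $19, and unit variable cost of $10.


Formula: BEQ = Fixed Costs / (Price - Variable Cost)
Contribution margin = $19 - $10 = $9/unit
BEQ = ceil($59039 / $9/unit) = ceil(6559.89) = 6560 units

6560 units


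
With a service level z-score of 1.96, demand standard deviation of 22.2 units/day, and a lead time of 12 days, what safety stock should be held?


Formula: SS = z * sigma_d * sqrt(LT)
sqrt(LT) = sqrt(12) = 3.4641
SS = 1.96 * 22.2 * 3.4641
SS = 150.7 units

150.7 units


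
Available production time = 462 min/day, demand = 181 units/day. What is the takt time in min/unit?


Formula: Takt Time = Available Production Time / Customer Demand
Takt = 462 min/day / 181 units/day
Takt = 2.55 min/unit

2.55 min/unit


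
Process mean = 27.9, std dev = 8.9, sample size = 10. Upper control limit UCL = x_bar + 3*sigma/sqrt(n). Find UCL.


UCL = 27.9 + 3 * 8.9 / sqrt(10)

36.34


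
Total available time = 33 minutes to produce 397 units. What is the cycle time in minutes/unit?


Formula: CT = Available Time / Number of Units
CT = 33 min / 397 units
CT = 0.08 min/unit

0.08 min/unit


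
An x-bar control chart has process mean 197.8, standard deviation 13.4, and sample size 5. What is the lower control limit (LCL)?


LCL = 197.8 - 3 * 13.4 / sqrt(5)

179.82


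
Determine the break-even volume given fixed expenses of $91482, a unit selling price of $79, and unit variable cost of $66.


Formula: BEQ = Fixed Costs / (Price - Variable Cost)
Contribution margin = $79 - $66 = $13/unit
BEQ = ceil($91482 / $13/unit) = ceil(7037.08) = 7038 units

7038 units


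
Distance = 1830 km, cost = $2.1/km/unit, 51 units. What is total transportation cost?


TC = dist * cost * units = 1830 * 2.1 * 51 = $195993.00

$195993.00


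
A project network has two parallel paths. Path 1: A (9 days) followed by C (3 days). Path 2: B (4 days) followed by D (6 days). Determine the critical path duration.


Path 1 = 9 + 3 = 12 days
Path 2 = 4 + 6 = 10 days
Duration = max(12, 10) = 12 days

12 days


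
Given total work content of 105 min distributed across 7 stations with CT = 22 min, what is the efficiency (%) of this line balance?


Formula: Efficiency = Sum of Task Times / (N_stations * CT) * 100
Total station capacity = 7 stations * 22 min = 154 min
Efficiency = 105 / 154 * 100 = 68.2%

68.2%


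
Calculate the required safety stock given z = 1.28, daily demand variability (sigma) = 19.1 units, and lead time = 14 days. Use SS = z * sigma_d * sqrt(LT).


Formula: SS = z * sigma_d * sqrt(LT)
sqrt(LT) = sqrt(14) = 3.7417
SS = 1.28 * 19.1 * 3.7417
SS = 91.5 units

91.5 units


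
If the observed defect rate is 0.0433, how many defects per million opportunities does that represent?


DPMO = defect_rate * 1000000 = 0.0433 * 1000000

43300


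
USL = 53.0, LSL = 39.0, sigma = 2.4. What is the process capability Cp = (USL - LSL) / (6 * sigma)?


Cp = (53.0 - 39.0) / (6 * 2.4)

0.97


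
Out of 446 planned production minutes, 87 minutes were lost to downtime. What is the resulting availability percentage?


Formula: Availability = (Planned Time - Downtime) / Planned Time * 100
Uptime = 446 - 87 = 359 min
Availability = 359 / 446 * 100 = 80.5%

80.5%


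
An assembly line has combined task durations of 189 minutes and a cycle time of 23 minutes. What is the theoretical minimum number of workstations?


Formula: N_min = ceil(Sum of Task Times / Cycle Time)
N_min = ceil(189 min / 23 min) = ceil(8.2174)
N_min = 9 stations

9


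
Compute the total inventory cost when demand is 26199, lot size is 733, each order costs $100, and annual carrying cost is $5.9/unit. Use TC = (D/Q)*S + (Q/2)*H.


TC = 26199/733 * 100 + 733/2 * 5.9

$5736.57


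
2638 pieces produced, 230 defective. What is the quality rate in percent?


Formula: Quality Rate = Good Pieces / Total Pieces * 100
Good pieces = 2638 - 230 = 2408
QR = 2408 / 2638 * 100 = 91.3%

91.3%


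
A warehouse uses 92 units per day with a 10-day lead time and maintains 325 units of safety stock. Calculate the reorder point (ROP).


Formula: ROP = (Daily Demand * Lead Time) + Safety Stock
Demand during lead time = 92 * 10 = 920 units
ROP = 920 + 325 = 1245 units

1245 units


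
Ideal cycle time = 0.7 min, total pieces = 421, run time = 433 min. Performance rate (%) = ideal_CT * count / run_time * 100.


Formula: Performance = (Ideal CT * Total Count) / Run Time * 100
Ideal output time = 0.7 * 421 = 294.7 min
Performance = 294.7 / 433 * 100 = 68.1%

68.1%


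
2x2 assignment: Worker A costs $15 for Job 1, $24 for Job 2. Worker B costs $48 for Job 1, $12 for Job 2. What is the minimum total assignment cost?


Option 1: A->1 + B->2 = $15 + $12 = $27
Option 2: A->2 + B->1 = $24 + $48 = $72
Min cost = min($27, $72) = $27

$27


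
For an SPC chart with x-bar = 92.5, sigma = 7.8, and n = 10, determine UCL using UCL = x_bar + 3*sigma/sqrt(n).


UCL = 92.5 + 3 * 7.8 / sqrt(10)

99.9


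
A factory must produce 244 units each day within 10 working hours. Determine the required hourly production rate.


Formula: Production Rate = Daily Demand / Available Hours
Rate = 244 units/day / 10 hours/day
Rate = 24.4 units/hour

24.4 units/hour


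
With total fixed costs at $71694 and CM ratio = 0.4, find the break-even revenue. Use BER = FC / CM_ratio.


Formula: BER = Fixed Costs / Contribution Margin Ratio
BER = $71694 / 0.4
BER = $179235.00 (to the nearest cent)

$179235.00


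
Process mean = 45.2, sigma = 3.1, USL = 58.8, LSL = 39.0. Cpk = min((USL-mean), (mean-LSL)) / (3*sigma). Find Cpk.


Cpu = (58.8 - 45.2) / (3 * 3.1) = 1.46
Cpl = (45.2 - 39.0) / (3 * 3.1) = 0.67
Cpk = min(1.46, 0.67) = 0.67

0.67


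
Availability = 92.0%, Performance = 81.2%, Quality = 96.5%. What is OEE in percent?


Formula: OEE = Availability * Performance * Quality / 10000
A * P = 92.0% * 81.2% / 100 = 74.7%
OEE = 74.7% * 96.5% / 100 = 72.1%

72.1%


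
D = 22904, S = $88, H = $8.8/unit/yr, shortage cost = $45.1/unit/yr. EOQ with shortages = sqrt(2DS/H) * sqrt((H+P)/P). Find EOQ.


Formula: EOQ* = sqrt(2DS/H) * sqrt((H+P)/P)
Base EOQ = sqrt(2*22904*88/8.8) = 676.82 units
Correction = sqrt((8.8+45.1)/45.1) = 1.09322
EOQ* = 676.82 * 1.09322 = 739.9 units

739.9 units


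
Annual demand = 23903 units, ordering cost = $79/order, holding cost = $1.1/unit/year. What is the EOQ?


Formula: EOQ = sqrt(2 * D * S / H)
Numerator: 2 * 23903 * 79 = 3776674
2DS/H = 3776674 / 1.1 = 3433340.0
EOQ = sqrt(3433340.0) = 1852.9 units

1852.9 units


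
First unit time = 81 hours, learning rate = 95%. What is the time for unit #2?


Formula: T_n = T_1 * (learning_rate)^(log2(n)) where learning_rate = rate/100
Doublings = log2(2) = 1
T_n = 81 * 0.95^1
T_n = 81 * 0.95 = 77.0 hours

77.0 hours


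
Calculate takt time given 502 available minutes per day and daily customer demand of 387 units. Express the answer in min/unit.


Formula: Takt Time = Available Production Time / Customer Demand
Takt = 502 min/day / 387 units/day
Takt = 1.3 min/unit

1.3 min/unit


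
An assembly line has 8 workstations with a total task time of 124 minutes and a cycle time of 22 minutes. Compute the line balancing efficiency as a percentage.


Formula: Efficiency = Sum of Task Times / (N_stations * CT) * 100
Total station capacity = 8 stations * 22 min = 176 min
Efficiency = 124 / 176 * 100 = 70.5%

70.5%


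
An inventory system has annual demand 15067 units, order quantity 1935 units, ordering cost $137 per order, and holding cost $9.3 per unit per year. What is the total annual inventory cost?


TC = 15067/1935 * 137 + 1935/2 * 9.3

$10064.51


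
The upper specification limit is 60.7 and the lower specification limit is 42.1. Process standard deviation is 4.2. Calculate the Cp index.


Cp = (60.7 - 42.1) / (6 * 4.2)

0.74


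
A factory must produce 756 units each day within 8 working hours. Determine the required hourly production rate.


Formula: Production Rate = Daily Demand / Available Hours
Rate = 756 units/day / 8 hours/day
Rate = 94.5 units/hour

94.5 units/hour


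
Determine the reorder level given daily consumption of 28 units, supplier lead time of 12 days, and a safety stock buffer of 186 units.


Formula: ROP = (Daily Demand * Lead Time) + Safety Stock
Demand during lead time = 28 * 12 = 336 units
ROP = 336 + 186 = 522 units

522 units


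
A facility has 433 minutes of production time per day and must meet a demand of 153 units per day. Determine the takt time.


Formula: Takt Time = Available Production Time / Customer Demand
Takt = 433 min/day / 153 units/day
Takt = 2.83 min/unit

2.83 min/unit


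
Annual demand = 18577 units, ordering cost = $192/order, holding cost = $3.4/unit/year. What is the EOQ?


Formula: EOQ = sqrt(2 * D * S / H)
Numerator: 2 * 18577 * 192 = 7133568
2DS/H = 7133568 / 3.4 = 2098108.2
EOQ = sqrt(2098108.2) = 1448.5 units

1448.5 units


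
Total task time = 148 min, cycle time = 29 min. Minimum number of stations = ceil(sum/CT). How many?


Formula: N_min = ceil(Sum of Task Times / Cycle Time)
N_min = ceil(148 min / 29 min) = ceil(5.1034)
N_min = 6 stations

6


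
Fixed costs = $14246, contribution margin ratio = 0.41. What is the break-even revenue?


Formula: BER = Fixed Costs / Contribution Margin Ratio
BER = $14246 / 0.41
BER = $34746.34 (to the nearest cent)

$34746.34


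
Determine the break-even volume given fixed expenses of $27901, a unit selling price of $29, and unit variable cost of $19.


Formula: BEQ = Fixed Costs / (Price - Variable Cost)
Contribution margin = $29 - $19 = $10/unit
BEQ = ceil($27901 / $10/unit) = ceil(2790.1) = 2791 units

2791 units


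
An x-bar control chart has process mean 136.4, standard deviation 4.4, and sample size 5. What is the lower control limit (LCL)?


LCL = 136.4 - 3 * 4.4 / sqrt(5)

130.5


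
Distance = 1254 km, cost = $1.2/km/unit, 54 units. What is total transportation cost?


TC = dist * cost * units = 1254 * 1.2 * 54 = $81259.20

$81259.20


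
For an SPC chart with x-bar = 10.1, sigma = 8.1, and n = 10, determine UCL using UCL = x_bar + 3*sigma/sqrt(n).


UCL = 10.1 + 3 * 8.1 / sqrt(10)

17.78


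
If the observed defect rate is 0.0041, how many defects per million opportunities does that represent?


DPMO = defect_rate * 1000000 = 0.0041 * 1000000

4100


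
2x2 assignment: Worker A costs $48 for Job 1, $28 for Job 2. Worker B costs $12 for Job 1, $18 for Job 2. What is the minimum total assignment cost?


Option 1: A->1 + B->2 = $48 + $18 = $66
Option 2: A->2 + B->1 = $28 + $12 = $40
Min cost = min($66, $40) = $40

$40


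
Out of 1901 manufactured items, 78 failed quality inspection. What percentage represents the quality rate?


Formula: Quality Rate = Good Pieces / Total Pieces * 100
Good pieces = 1901 - 78 = 1823
QR = 1823 / 1901 * 100 = 95.9%

95.9%


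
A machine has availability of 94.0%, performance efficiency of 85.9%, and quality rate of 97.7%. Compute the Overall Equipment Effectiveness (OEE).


Formula: OEE = Availability * Performance * Quality / 10000
A * P = 94.0% * 85.9% / 100 = 80.75%
OEE = 80.75% * 97.7% / 100 = 78.9%

78.9%


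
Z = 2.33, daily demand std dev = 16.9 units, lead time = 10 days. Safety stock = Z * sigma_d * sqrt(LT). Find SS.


Formula: SS = z * sigma_d * sqrt(LT)
sqrt(LT) = sqrt(10) = 3.1623
SS = 2.33 * 16.9 * 3.1623
SS = 124.5 units

124.5 units


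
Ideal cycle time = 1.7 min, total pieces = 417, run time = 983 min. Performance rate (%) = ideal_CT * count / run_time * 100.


Formula: Performance = (Ideal CT * Total Count) / Run Time * 100
Ideal output time = 1.7 * 417 = 708.9 min
Performance = 708.9 / 983 * 100 = 72.1%

72.1%


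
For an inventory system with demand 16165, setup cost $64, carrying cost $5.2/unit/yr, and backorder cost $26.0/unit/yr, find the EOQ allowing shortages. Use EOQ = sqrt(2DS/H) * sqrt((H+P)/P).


Formula: EOQ* = sqrt(2DS/H) * sqrt((H+P)/P)
Base EOQ = sqrt(2*16165*64/5.2) = 630.8 units
Correction = sqrt((5.2+26.0)/26.0) = 1.09545
EOQ* = 630.8 * 1.09545 = 691.0 units

691.0 units


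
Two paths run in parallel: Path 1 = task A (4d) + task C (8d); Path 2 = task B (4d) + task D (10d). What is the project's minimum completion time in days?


Path 1 = 4 + 8 = 12 days
Path 2 = 4 + 10 = 14 days
Duration = max(12, 14) = 14 days

14 days


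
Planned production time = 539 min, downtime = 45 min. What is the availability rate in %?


Formula: Availability = (Planned Time - Downtime) / Planned Time * 100
Uptime = 539 - 45 = 494 min
Availability = 494 / 539 * 100 = 91.7%

91.7%


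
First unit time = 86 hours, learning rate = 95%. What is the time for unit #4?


Formula: T_n = T_1 * (learning_rate)^(log2(n)) where learning_rate = rate/100
Doublings = log2(4) = 2
T_n = 86 * 0.95^2
T_n = 86 * 0.9025 = 77.6 hours

77.6 hours


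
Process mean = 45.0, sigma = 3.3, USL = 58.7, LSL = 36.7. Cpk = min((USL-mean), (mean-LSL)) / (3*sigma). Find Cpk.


Cpu = (58.7 - 45.0) / (3 * 3.3) = 1.38
Cpl = (45.0 - 36.7) / (3 * 3.3) = 0.84
Cpk = min(1.38, 0.84) = 0.84

0.84


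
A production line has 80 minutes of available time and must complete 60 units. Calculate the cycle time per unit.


Formula: CT = Available Time / Number of Units
CT = 80 min / 60 units
CT = 1.33 min/unit

1.33 min/unit


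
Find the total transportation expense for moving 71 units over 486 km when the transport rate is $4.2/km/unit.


TC = dist * cost * units = 486 * 4.2 * 71 = $144925.20

$144925.20


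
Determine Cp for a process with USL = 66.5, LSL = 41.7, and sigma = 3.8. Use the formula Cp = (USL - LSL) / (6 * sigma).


Cp = (66.5 - 41.7) / (6 * 3.8)

1.09


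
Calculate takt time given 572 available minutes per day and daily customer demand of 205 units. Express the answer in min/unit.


Formula: Takt Time = Available Production Time / Customer Demand
Takt = 572 min/day / 205 units/day
Takt = 2.79 min/unit

2.79 min/unit


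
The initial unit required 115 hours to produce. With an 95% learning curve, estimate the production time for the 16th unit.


Formula: T_n = T_1 * (learning_rate)^(log2(n)) where learning_rate = rate/100
Doublings = log2(16) = 4
T_n = 115 * 0.95^4
T_n = 115 * 0.8145 = 93.7 hours

93.7 hours


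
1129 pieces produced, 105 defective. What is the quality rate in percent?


Formula: Quality Rate = Good Pieces / Total Pieces * 100
Good pieces = 1129 - 105 = 1024
QR = 1024 / 1129 * 100 = 90.7%

90.7%


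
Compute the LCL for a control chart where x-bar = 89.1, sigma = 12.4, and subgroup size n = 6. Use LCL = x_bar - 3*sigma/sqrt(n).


LCL = 89.1 - 3 * 12.4 / sqrt(6)

73.91


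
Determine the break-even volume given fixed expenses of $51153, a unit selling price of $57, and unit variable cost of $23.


Formula: BEQ = Fixed Costs / (Price - Variable Cost)
Contribution margin = $57 - $23 = $34/unit
BEQ = ceil($51153 / $34/unit) = ceil(1504.5) = 1505 units

1505 units


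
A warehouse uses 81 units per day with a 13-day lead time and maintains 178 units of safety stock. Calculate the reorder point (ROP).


Formula: ROP = (Daily Demand * Lead Time) + Safety Stock
Demand during lead time = 81 * 13 = 1053 units
ROP = 1053 + 178 = 1231 units

1231 units


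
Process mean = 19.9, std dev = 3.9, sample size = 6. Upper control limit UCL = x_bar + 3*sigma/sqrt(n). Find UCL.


UCL = 19.9 + 3 * 3.9 / sqrt(6)

24.68


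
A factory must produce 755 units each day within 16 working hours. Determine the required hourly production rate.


Formula: Production Rate = Daily Demand / Available Hours
Rate = 755 units/day / 16 hours/day
Rate = 47.2 units/hour

47.2 units/hour


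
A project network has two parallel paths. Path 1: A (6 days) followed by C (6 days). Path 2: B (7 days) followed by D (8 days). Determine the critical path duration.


Path 1 = 6 + 6 = 12 days
Path 2 = 7 + 8 = 15 days
Duration = max(12, 15) = 15 days

15 days


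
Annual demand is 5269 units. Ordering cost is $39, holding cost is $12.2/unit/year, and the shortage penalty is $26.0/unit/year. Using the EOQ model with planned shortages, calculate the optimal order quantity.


Formula: EOQ* = sqrt(2DS/H) * sqrt((H+P)/P)
Base EOQ = sqrt(2*5269*39/12.2) = 183.54 units
Correction = sqrt((12.2+26.0)/26.0) = 1.21212
EOQ* = 183.54 * 1.21212 = 222.5 units

222.5 units


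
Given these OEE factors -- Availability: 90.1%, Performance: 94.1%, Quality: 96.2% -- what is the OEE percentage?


Formula: OEE = Availability * Performance * Quality / 10000
A * P = 90.1% * 94.1% / 100 = 84.78%
OEE = 84.78% * 96.2% / 100 = 81.6%

81.6%


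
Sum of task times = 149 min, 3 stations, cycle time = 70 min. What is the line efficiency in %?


Formula: Efficiency = Sum of Task Times / (N_stations * CT) * 100
Total station capacity = 3 stations * 70 min = 210 min
Efficiency = 149 / 210 * 100 = 71.0%

71.0%


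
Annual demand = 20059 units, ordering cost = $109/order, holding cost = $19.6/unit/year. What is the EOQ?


Formula: EOQ = sqrt(2 * D * S / H)
Numerator: 2 * 20059 * 109 = 4372862
2DS/H = 4372862 / 19.6 = 223105.2
EOQ = sqrt(223105.2) = 472.3 units

472.3 units


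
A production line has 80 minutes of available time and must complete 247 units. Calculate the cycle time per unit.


Formula: CT = Available Time / Number of Units
CT = 80 min / 247 units
CT = 0.32 min/unit

0.32 min/unit


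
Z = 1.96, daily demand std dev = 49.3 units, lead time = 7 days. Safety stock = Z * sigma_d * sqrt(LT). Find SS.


Formula: SS = z * sigma_d * sqrt(LT)
sqrt(LT) = sqrt(7) = 2.6458
SS = 1.96 * 49.3 * 2.6458
SS = 255.7 units

255.7 units


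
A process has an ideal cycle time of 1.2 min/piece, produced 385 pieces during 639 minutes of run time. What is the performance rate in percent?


Formula: Performance = (Ideal CT * Total Count) / Run Time * 100
Ideal output time = 1.2 * 385 = 462.0 min
Performance = 462.0 / 639 * 100 = 72.3%

72.3%


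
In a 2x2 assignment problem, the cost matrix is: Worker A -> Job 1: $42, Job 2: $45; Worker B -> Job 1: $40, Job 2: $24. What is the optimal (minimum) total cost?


Option 1: A->1 + B->2 = $42 + $24 = $66
Option 2: A->2 + B->1 = $45 + $40 = $85
Min cost = min($66, $85) = $66

$66


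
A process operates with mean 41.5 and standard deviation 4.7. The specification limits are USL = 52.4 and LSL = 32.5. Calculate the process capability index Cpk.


Cpu = (52.4 - 41.5) / (3 * 4.7) = 0.77
Cpl = (41.5 - 32.5) / (3 * 4.7) = 0.64
Cpk = min(0.77, 0.64) = 0.64

0.64


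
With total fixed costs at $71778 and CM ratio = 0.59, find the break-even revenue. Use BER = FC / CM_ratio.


Formula: BER = Fixed Costs / Contribution Margin Ratio
BER = $71778 / 0.59
BER = $121657.63 (to the nearest cent)

$121657.63


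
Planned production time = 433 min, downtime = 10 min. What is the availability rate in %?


Formula: Availability = (Planned Time - Downtime) / Planned Time * 100
Uptime = 433 - 10 = 423 min
Availability = 423 / 433 * 100 = 97.7%

97.7%


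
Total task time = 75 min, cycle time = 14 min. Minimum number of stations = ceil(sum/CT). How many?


Formula: N_min = ceil(Sum of Task Times / Cycle Time)
N_min = ceil(75 min / 14 min) = ceil(5.3571)
N_min = 6 stations

6


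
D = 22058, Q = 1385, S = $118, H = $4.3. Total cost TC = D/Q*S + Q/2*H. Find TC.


TC = 22058/1385 * 118 + 1385/2 * 4.3

$4857.06


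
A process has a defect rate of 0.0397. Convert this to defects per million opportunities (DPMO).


DPMO = defect_rate * 1000000 = 0.0397 * 1000000

39700


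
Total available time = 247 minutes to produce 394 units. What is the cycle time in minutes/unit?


Formula: CT = Available Time / Number of Units
CT = 247 min / 394 units
CT = 0.63 min/unit

0.63 min/unit


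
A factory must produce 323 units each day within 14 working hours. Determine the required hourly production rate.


Formula: Production Rate = Daily Demand / Available Hours
Rate = 323 units/day / 14 hours/day
Rate = 23.1 units/hour

23.1 units/hour


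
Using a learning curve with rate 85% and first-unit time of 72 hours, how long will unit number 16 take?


Formula: T_n = T_1 * (learning_rate)^(log2(n)) where learning_rate = rate/100
Doublings = log2(16) = 4
T_n = 72 * 0.85^4
T_n = 72 * 0.522 = 37.6 hours

37.6 hours


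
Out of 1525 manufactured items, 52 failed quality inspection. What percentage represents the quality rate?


Formula: Quality Rate = Good Pieces / Total Pieces * 100
Good pieces = 1525 - 52 = 1473
QR = 1473 / 1525 * 100 = 96.6%

96.6%


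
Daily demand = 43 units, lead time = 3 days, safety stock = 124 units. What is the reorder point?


Formula: ROP = (Daily Demand * Lead Time) + Safety Stock
Demand during lead time = 43 * 3 = 129 units
ROP = 129 + 124 = 253 units

253 units


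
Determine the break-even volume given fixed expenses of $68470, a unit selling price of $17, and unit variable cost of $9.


Formula: BEQ = Fixed Costs / (Price - Variable Cost)
Contribution margin = $17 - $9 = $8/unit
BEQ = ceil($68470 / $8/unit) = ceil(8558.75) = 8559 units

8559 units
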